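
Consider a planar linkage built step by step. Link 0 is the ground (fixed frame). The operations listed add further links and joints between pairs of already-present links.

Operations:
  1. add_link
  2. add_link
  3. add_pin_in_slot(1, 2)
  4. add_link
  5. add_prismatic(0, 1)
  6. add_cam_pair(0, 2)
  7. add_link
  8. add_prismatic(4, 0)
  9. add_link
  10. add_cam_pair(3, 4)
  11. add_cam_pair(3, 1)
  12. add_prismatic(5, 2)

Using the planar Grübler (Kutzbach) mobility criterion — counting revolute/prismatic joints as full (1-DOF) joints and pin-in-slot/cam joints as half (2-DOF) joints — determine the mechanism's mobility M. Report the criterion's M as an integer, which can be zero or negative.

M = 5

link 0 = ground. State L|J1|J2 = 1|0|0
+link1  2|0|0
+link2  3|0|0
PS(1,2) f=2→J2  3|0|1
+link3  4|0|1
P(0,1) f=1→J1  4|1|1
C(0,2) f=2→J2  4|1|2
+link4  5|1|2
P(4,0) f=1→J1  5|2|2
+link5  6|2|2
C(3,4) f=2→J2  6|2|3
C(3,1) f=2→J2  6|2|4
P(5,2) f=1→J1  6|3|4
M = 3(6−1)−2·3−4 = 15−6−4 = 5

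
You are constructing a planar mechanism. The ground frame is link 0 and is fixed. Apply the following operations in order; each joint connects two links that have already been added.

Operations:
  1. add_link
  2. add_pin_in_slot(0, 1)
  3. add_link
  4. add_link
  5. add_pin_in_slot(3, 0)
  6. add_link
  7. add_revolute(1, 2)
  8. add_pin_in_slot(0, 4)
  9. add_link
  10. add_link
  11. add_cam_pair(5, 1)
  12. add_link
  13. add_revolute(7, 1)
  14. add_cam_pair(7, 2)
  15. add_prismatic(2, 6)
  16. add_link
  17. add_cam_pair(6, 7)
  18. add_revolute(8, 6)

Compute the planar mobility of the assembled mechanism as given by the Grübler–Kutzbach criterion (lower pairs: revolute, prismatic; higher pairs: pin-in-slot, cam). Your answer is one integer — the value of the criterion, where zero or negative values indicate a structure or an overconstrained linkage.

[1;0;0] (link 0 is ground)
L+ [2;0;0]
PS(0,1)∈J2 [2;0;1]
L+ [3;0;1]
L+ [4;0;1]
PS(3,0)∈J2 [4;0;2]
L+ [5;0;2]
R(1,2)∈J1 [5;1;2]
PS(0,4)∈J2 [5;1;3]
L+ [6;1;3]
L+ [7;1;3]
C(5,1)∈J2 [7;1;4]
L+ [8;1;4]
R(7,1)∈J1 [8;2;4]
C(7,2)∈J2 [8;2;5]
P(2,6)∈J1 [8;3;5]
L+ [9;3;5]
C(6,7)∈J2 [9;3;6]
R(8,6)∈J1 [9;4;6]
mobility = 24 − 8 − 6 = 10

M = 10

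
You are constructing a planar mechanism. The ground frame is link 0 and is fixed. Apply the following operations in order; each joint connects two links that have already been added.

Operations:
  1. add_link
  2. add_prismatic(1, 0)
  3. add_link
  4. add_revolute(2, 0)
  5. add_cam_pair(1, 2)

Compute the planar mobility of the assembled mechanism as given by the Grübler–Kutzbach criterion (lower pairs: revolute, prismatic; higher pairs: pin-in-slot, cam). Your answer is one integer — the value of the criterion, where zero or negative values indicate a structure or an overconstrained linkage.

[1;0;0] (link 0 is ground)
L+ [2;0;0]
P(1,0)∈J1 [2;1;0]
L+ [3;1;0]
R(2,0)∈J1 [3;2;0]
C(1,2)∈J2 [3;2;1]
mobility = 6 − 4 − 1 = 1

M = 1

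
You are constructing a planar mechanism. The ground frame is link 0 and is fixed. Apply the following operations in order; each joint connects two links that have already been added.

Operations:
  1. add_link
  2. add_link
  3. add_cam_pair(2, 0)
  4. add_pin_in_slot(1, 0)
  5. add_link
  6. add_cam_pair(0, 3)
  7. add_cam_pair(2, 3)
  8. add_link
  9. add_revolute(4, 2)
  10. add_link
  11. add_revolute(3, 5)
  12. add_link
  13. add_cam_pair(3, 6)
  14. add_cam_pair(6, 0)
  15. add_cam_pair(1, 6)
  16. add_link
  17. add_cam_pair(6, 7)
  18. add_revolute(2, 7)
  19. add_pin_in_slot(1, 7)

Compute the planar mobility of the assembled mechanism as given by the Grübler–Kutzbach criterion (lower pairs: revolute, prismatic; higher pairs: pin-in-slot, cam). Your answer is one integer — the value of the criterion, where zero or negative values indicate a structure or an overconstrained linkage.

M = 6

link 0 = ground. State L|J1|J2 = 1|0|0
+link1  2|0|0
+link2  3|0|0
C(2,0) f=2→J2  3|0|1
PS(1,0) f=2→J2  3|0|2
+link3  4|0|2
C(0,3) f=2→J2  4|0|3
C(2,3) f=2→J2  4|0|4
+link4  5|0|4
R(4,2) f=1→J1  5|1|4
+link5  6|1|4
R(3,5) f=1→J1  6|2|4
+link6  7|2|4
C(3,6) f=2→J2  7|2|5
C(6,0) f=2→J2  7|2|6
C(1,6) f=2→J2  7|2|7
+link7  8|2|7
C(6,7) f=2→J2  8|2|8
R(2,7) f=1→J1  8|3|8
PS(1,7) f=2→J2  8|3|9
M = 3(8−1)−2·3−9 = 21−6−9 = 6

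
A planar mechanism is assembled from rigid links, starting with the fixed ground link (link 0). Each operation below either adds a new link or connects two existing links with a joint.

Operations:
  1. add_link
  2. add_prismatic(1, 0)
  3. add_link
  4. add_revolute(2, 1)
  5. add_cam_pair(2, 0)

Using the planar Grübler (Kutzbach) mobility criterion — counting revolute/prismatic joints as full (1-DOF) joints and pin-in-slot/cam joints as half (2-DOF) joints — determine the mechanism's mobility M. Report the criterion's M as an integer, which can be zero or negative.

L=1 J1=0 J2=0
add link → L=2 J1=0 J2=0
P@1,0 dof=1 J1 → L=2 J1=1 J2=0
add link → L=3 J1=1 J2=0
R@2,1 dof=1 J1 → L=3 J1=2 J2=0
C@2,0 dof=2 J2 → L=3 J1=2 J2=1
M=3(L−1)−2J1−J2=3·2−2·2−1=1

M = 1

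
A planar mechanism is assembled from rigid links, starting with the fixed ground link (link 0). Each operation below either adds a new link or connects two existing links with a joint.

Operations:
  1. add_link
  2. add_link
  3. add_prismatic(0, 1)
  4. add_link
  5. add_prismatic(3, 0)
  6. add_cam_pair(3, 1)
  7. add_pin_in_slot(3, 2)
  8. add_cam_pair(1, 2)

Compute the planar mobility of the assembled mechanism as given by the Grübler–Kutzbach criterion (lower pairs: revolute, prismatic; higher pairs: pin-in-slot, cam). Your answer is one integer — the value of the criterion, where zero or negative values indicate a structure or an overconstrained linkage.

M = 2

link 0 = ground. State L|J1|J2 = 1|0|0
+link1  2|0|0
+link2  3|0|0
P(0,1) f=1→J1  3|1|0
+link3  4|1|0
P(3,0) f=1→J1  4|2|0
C(3,1) f=2→J2  4|2|1
PS(3,2) f=2→J2  4|2|2
C(1,2) f=2→J2  4|2|3
M = 3(4−1)−2·2−3 = 9−4−3 = 2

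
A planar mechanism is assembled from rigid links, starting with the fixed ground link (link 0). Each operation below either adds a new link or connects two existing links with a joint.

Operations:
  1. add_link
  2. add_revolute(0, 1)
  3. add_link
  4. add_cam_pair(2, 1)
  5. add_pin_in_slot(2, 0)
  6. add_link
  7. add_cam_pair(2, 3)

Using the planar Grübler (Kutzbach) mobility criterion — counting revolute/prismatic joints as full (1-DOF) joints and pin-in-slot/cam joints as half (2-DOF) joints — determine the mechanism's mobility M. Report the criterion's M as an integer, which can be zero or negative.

link 0 = ground. State L|J1|J2 = 1|0|0
+link1  2|0|0
R(0,1) f=1→J1  2|1|0
+link2  3|1|0
C(2,1) f=2→J2  3|1|1
PS(2,0) f=2→J2  3|1|2
+link3  4|1|2
C(2,3) f=2→J2  4|1|3
M = 3(4−1)−2·1−3 = 9−2−3 = 4

M = 4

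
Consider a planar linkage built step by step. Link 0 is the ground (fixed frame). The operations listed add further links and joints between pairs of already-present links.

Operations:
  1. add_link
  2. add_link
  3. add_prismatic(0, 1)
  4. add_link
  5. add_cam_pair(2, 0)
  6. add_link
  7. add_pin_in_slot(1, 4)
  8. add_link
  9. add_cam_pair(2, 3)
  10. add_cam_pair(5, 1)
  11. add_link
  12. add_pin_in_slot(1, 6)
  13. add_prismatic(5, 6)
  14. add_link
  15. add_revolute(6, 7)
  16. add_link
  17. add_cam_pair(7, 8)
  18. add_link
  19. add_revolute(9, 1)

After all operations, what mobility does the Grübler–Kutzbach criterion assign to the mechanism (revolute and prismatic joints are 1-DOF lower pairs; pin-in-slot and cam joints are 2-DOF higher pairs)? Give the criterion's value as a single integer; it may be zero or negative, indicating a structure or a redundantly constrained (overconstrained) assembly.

[1;0;0] (link 0 is ground)
L+ [2;0;0]
L+ [3;0;0]
P(0,1)∈J1 [3;1;0]
L+ [4;1;0]
C(2,0)∈J2 [4;1;1]
L+ [5;1;1]
PS(1,4)∈J2 [5;1;2]
L+ [6;1;2]
C(2,3)∈J2 [6;1;3]
C(5,1)∈J2 [6;1;4]
L+ [7;1;4]
PS(1,6)∈J2 [7;1;5]
P(5,6)∈J1 [7;2;5]
L+ [8;2;5]
R(6,7)∈J1 [8;3;5]
L+ [9;3;5]
C(7,8)∈J2 [9;3;6]
L+ [10;3;6]
R(9,1)∈J1 [10;4;6]
mobility = 27 − 8 − 6 = 13

M = 13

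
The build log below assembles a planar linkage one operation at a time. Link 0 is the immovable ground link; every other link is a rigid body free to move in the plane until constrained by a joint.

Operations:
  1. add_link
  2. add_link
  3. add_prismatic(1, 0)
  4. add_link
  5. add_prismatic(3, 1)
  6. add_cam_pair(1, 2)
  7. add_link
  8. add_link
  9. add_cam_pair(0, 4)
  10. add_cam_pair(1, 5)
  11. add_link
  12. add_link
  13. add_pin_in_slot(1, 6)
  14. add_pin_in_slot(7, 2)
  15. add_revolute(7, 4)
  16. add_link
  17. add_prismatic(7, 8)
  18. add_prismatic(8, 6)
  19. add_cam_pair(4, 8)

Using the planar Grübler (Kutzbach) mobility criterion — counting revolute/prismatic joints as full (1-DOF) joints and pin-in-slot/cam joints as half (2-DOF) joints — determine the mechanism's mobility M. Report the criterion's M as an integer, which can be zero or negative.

M = 8

ground; <1,0,0>
#1 <2,0,0>
#2 <3,0,0>
P:1↔0 J1 <3,1,0>
#3 <4,1,0>
P:3↔1 J1 <4,2,0>
C:1↔2 J2 <4,2,1>
#4 <5,2,1>
#5 <6,2,1>
C:0↔4 J2 <6,2,2>
C:1↔5 J2 <6,2,3>
#6 <7,2,3>
#7 <8,2,3>
PS:1↔6 J2 <8,2,4>
PS:7↔2 J2 <8,2,5>
R:7↔4 J1 <8,3,5>
#8 <9,3,5>
P:7↔8 J1 <9,4,5>
P:8↔6 J1 <9,5,5>
C:4↔8 J2 <9,5,6>
3×8 − 2×5 − 1×6 = 8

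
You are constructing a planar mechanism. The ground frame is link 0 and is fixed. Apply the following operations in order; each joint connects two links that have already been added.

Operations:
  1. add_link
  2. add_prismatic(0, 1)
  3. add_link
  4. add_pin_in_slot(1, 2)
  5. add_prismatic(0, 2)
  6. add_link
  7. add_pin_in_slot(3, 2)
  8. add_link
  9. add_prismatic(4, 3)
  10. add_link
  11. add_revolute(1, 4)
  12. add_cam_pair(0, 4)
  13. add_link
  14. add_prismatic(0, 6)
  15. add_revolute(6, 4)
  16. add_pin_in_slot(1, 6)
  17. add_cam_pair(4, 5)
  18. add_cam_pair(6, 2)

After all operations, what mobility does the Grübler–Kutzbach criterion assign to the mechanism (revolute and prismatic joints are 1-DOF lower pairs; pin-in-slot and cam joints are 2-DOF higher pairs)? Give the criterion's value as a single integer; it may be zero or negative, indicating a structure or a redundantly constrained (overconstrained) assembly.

L=1 J1=0 J2=0
add link → L=2 J1=0 J2=0
P@0,1 dof=1 J1 → L=2 J1=1 J2=0
add link → L=3 J1=1 J2=0
PS@1,2 dof=2 J2 → L=3 J1=1 J2=1
P@0,2 dof=1 J1 → L=3 J1=2 J2=1
add link → L=4 J1=2 J2=1
PS@3,2 dof=2 J2 → L=4 J1=2 J2=2
add link → L=5 J1=2 J2=2
P@4,3 dof=1 J1 → L=5 J1=3 J2=2
add link → L=6 J1=3 J2=2
R@1,4 dof=1 J1 → L=6 J1=4 J2=2
C@0,4 dof=2 J2 → L=6 J1=4 J2=3
add link → L=7 J1=4 J2=3
P@0,6 dof=1 J1 → L=7 J1=5 J2=3
R@6,4 dof=1 J1 → L=7 J1=6 J2=3
PS@1,6 dof=2 J2 → L=7 J1=6 J2=4
C@4,5 dof=2 J2 → L=7 J1=6 J2=5
C@6,2 dof=2 J2 → L=7 J1=6 J2=6
M=3(L−1)−2J1−J2=3·6−2·6−6=0

M = 0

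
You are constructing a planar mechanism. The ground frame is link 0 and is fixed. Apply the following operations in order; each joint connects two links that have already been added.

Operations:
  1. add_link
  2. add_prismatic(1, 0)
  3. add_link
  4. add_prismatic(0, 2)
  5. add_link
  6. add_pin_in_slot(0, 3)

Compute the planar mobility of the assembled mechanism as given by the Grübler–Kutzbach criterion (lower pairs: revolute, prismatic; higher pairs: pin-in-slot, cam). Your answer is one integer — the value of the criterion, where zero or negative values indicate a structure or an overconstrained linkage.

M = 4

L=1 J1=0 J2=0
add link → L=2 J1=0 J2=0
P@1,0 dof=1 J1 → L=2 J1=1 J2=0
add link → L=3 J1=1 J2=0
P@0,2 dof=1 J1 → L=3 J1=2 J2=0
add link → L=4 J1=2 J2=0
PS@0,3 dof=2 J2 → L=4 J1=2 J2=1
M=3(L−1)−2J1−J2=3·3−2·2−1=4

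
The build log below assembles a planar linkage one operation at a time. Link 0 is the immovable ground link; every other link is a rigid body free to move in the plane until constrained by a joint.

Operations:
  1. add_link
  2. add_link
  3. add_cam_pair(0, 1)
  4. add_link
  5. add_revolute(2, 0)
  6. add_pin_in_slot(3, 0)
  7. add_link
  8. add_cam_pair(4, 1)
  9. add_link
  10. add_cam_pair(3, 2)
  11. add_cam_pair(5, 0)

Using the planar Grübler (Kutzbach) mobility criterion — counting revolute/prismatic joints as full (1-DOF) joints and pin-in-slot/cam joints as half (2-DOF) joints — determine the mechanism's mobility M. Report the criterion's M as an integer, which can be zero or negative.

M = 8

(L,J1,J2)=(1,0,0); link0 fixed
link1: (2,0,0)
link2: (3,0,0)
C 0-1 [J2]: (3,0,1)
link3: (4,0,1)
R 2-0 [J1]: (4,1,1)
PS 3-0 [J2]: (4,1,2)
link4: (5,1,2)
C 4-1 [J2]: (5,1,3)
link5: (6,1,3)
C 3-2 [J2]: (6,1,4)
C 5-0 [J2]: (6,1,5)
Grübler: 3·5 − 2·1 − 5 = 8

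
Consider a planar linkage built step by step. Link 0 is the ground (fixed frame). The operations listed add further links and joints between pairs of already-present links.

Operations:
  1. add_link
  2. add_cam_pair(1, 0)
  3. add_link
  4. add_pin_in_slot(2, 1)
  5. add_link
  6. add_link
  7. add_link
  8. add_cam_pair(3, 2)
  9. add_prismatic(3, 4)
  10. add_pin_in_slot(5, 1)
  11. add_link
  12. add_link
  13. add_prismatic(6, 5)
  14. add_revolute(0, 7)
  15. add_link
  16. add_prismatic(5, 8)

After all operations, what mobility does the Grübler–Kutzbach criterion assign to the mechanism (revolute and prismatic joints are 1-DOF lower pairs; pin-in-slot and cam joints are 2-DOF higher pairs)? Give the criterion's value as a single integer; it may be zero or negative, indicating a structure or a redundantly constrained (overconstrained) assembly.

M = 12

L=1 J1=0 J2=0
add link → L=2 J1=0 J2=0
C@1,0 dof=2 J2 → L=2 J1=0 J2=1
add link → L=3 J1=0 J2=1
PS@2,1 dof=2 J2 → L=3 J1=0 J2=2
add link → L=4 J1=0 J2=2
add link → L=5 J1=0 J2=2
add link → L=6 J1=0 J2=2
C@3,2 dof=2 J2 → L=6 J1=0 J2=3
P@3,4 dof=1 J1 → L=6 J1=1 J2=3
PS@5,1 dof=2 J2 → L=6 J1=1 J2=4
add link → L=7 J1=1 J2=4
add link → L=8 J1=1 J2=4
P@6,5 dof=1 J1 → L=8 J1=2 J2=4
R@0,7 dof=1 J1 → L=8 J1=3 J2=4
add link → L=9 J1=3 J2=4
P@5,8 dof=1 J1 → L=9 J1=4 J2=4
M=3(L−1)−2J1−J2=3·8−2·4−4=12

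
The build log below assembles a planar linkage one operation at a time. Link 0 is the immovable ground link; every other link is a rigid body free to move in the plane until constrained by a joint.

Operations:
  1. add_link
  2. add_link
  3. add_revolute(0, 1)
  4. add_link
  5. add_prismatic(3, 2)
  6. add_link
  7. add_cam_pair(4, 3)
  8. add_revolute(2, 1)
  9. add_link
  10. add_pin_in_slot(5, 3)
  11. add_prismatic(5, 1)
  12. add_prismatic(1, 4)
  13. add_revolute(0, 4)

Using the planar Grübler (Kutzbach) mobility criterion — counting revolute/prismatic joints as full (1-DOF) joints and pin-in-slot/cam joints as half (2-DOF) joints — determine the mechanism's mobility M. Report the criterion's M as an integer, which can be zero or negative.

ground; <1,0,0>
#1 <2,0,0>
#2 <3,0,0>
R:0↔1 J1 <3,1,0>
#3 <4,1,0>
P:3↔2 J1 <4,2,0>
#4 <5,2,0>
C:4↔3 J2 <5,2,1>
R:2↔1 J1 <5,3,1>
#5 <6,3,1>
PS:5↔3 J2 <6,3,2>
P:5↔1 J1 <6,4,2>
P:1↔4 J1 <6,5,2>
R:0↔4 J1 <6,6,2>
3×5 − 2×6 − 1×2 = 1

M = 1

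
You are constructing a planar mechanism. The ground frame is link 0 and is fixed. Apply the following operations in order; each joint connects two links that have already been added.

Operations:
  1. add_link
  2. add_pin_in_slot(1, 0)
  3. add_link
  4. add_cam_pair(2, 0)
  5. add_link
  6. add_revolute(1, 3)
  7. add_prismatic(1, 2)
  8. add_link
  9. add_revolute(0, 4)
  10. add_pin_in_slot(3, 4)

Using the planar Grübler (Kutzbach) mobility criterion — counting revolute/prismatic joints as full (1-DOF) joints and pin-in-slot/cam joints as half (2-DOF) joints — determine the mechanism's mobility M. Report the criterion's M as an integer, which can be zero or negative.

ground; <1,0,0>
#1 <2,0,0>
PS:1↔0 J2 <2,0,1>
#2 <3,0,1>
C:2↔0 J2 <3,0,2>
#3 <4,0,2>
R:1↔3 J1 <4,1,2>
P:1↔2 J1 <4,2,2>
#4 <5,2,2>
R:0↔4 J1 <5,3,2>
PS:3↔4 J2 <5,3,3>
3×4 − 2×3 − 1×3 = 3

M = 3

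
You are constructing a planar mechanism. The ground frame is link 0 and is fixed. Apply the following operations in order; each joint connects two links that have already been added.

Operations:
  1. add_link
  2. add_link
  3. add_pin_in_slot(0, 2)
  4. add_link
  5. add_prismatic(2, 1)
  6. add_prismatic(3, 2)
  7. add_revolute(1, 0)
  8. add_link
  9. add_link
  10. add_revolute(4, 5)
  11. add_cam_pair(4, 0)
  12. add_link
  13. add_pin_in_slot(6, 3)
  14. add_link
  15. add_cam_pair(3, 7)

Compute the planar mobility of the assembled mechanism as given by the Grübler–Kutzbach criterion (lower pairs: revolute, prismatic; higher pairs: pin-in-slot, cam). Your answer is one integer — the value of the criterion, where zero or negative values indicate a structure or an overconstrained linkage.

(L,J1,J2)=(1,0,0); link0 fixed
link1: (2,0,0)
link2: (3,0,0)
PS 0-2 [J2]: (3,0,1)
link3: (4,0,1)
P 2-1 [J1]: (4,1,1)
P 3-2 [J1]: (4,2,1)
R 1-0 [J1]: (4,3,1)
link4: (5,3,1)
link5: (6,3,1)
R 4-5 [J1]: (6,4,1)
C 4-0 [J2]: (6,4,2)
link6: (7,4,2)
PS 6-3 [J2]: (7,4,3)
link7: (8,4,3)
C 3-7 [J2]: (8,4,4)
Grübler: 3·7 − 2·4 − 4 = 9

M = 9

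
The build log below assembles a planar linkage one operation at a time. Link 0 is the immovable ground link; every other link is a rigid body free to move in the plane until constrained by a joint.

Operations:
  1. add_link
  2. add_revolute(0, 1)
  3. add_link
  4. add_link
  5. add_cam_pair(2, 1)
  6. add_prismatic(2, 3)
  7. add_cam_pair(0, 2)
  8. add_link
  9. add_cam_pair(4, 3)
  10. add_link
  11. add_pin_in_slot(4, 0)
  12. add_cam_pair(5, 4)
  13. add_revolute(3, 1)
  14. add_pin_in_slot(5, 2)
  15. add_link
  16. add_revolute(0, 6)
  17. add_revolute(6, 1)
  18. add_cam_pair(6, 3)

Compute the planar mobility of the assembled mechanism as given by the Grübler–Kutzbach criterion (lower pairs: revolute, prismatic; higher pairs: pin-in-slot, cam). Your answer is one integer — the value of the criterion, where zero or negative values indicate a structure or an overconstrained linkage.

(L,J1,J2)=(1,0,0); link0 fixed
link1: (2,0,0)
R 0-1 [J1]: (2,1,0)
link2: (3,1,0)
link3: (4,1,0)
C 2-1 [J2]: (4,1,1)
P 2-3 [J1]: (4,2,1)
C 0-2 [J2]: (4,2,2)
link4: (5,2,2)
C 4-3 [J2]: (5,2,3)
link5: (6,2,3)
PS 4-0 [J2]: (6,2,4)
C 5-4 [J2]: (6,2,5)
R 3-1 [J1]: (6,3,5)
PS 5-2 [J2]: (6,3,6)
link6: (7,3,6)
R 0-6 [J1]: (7,4,6)
R 6-1 [J1]: (7,5,6)
C 6-3 [J2]: (7,5,7)
Grübler: 3·6 − 2·5 − 7 = 1

M = 1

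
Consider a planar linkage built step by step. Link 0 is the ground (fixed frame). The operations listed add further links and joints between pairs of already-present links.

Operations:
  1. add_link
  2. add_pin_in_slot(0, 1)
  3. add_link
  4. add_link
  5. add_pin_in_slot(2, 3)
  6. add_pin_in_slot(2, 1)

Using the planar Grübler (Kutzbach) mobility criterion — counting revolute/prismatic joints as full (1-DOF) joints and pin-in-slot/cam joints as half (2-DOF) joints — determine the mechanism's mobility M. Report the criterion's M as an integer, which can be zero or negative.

(L,J1,J2)=(1,0,0); link0 fixed
link1: (2,0,0)
PS 0-1 [J2]: (2,0,1)
link2: (3,0,1)
link3: (4,0,1)
PS 2-3 [J2]: (4,0,2)
PS 2-1 [J2]: (4,0,3)
Grübler: 3·3 − 2·0 − 3 = 6

M = 6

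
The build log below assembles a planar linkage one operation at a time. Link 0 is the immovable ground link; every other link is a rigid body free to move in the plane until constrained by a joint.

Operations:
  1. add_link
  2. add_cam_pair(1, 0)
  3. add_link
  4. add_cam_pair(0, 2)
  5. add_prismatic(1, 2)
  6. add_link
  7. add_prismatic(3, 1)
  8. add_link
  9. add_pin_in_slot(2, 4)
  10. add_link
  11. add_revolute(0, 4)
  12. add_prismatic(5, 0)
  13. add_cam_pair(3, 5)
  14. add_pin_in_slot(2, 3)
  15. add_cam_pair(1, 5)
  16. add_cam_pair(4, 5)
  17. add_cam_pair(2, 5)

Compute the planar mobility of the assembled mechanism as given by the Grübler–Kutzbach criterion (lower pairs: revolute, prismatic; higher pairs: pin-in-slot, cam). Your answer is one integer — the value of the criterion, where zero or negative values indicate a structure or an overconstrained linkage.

M = -1

L=1 J1=0 J2=0
add link → L=2 J1=0 J2=0
C@1,0 dof=2 J2 → L=2 J1=0 J2=1
add link → L=3 J1=0 J2=1
C@0,2 dof=2 J2 → L=3 J1=0 J2=2
P@1,2 dof=1 J1 → L=3 J1=1 J2=2
add link → L=4 J1=1 J2=2
P@3,1 dof=1 J1 → L=4 J1=2 J2=2
add link → L=5 J1=2 J2=2
PS@2,4 dof=2 J2 → L=5 J1=2 J2=3
add link → L=6 J1=2 J2=3
R@0,4 dof=1 J1 → L=6 J1=3 J2=3
P@5,0 dof=1 J1 → L=6 J1=4 J2=3
C@3,5 dof=2 J2 → L=6 J1=4 J2=4
PS@2,3 dof=2 J2 → L=6 J1=4 J2=5
C@1,5 dof=2 J2 → L=6 J1=4 J2=6
C@4,5 dof=2 J2 → L=6 J1=4 J2=7
C@2,5 dof=2 J2 → L=6 J1=4 J2=8
M=3(L−1)−2J1−J2=3·5−2·4−8=-1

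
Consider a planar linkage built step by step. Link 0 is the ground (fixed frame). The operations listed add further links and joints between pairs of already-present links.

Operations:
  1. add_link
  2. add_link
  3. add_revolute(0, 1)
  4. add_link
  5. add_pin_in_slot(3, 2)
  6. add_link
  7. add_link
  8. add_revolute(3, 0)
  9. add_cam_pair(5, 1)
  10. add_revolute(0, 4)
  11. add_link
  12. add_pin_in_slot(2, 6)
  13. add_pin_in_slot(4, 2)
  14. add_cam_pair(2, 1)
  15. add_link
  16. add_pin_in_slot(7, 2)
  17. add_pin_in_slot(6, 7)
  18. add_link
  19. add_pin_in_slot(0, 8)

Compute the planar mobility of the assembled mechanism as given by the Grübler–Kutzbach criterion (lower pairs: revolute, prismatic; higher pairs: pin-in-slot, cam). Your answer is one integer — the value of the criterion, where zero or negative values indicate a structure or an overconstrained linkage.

M = 10

(L,J1,J2)=(1,0,0); link0 fixed
link1: (2,0,0)
link2: (3,0,0)
R 0-1 [J1]: (3,1,0)
link3: (4,1,0)
PS 3-2 [J2]: (4,1,1)
link4: (5,1,1)
link5: (6,1,1)
R 3-0 [J1]: (6,2,1)
C 5-1 [J2]: (6,2,2)
R 0-4 [J1]: (6,3,2)
link6: (7,3,2)
PS 2-6 [J2]: (7,3,3)
PS 4-2 [J2]: (7,3,4)
C 2-1 [J2]: (7,3,5)
link7: (8,3,5)
PS 7-2 [J2]: (8,3,6)
PS 6-7 [J2]: (8,3,7)
link8: (9,3,7)
PS 0-8 [J2]: (9,3,8)
Grübler: 3·8 − 2·3 − 8 = 10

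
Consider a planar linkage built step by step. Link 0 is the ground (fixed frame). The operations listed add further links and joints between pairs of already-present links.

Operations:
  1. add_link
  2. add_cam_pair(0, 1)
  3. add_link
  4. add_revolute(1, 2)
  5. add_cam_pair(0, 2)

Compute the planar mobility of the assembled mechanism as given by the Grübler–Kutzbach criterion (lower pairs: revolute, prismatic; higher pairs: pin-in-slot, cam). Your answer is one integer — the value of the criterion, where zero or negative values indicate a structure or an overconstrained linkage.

M = 2

L=1 J1=0 J2=0
add link → L=2 J1=0 J2=0
C@0,1 dof=2 J2 → L=2 J1=0 J2=1
add link → L=3 J1=0 J2=1
R@1,2 dof=1 J1 → L=3 J1=1 J2=1
C@0,2 dof=2 J2 → L=3 J1=1 J2=2
M=3(L−1)−2J1−J2=3·2−2·1−2=2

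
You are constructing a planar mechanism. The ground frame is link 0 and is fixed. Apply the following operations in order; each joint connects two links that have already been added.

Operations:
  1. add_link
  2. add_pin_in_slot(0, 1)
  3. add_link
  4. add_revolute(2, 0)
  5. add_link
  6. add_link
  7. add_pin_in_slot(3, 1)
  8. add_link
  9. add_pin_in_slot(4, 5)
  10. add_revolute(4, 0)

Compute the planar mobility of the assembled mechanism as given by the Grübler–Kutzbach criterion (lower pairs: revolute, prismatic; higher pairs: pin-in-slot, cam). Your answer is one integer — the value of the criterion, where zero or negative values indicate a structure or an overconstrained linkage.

ground; <1,0,0>
#1 <2,0,0>
PS:0↔1 J2 <2,0,1>
#2 <3,0,1>
R:2↔0 J1 <3,1,1>
#3 <4,1,1>
#4 <5,1,1>
PS:3↔1 J2 <5,1,2>
#5 <6,1,2>
PS:4↔5 J2 <6,1,3>
R:4↔0 J1 <6,2,3>
3×5 − 2×2 − 1×3 = 8

M = 8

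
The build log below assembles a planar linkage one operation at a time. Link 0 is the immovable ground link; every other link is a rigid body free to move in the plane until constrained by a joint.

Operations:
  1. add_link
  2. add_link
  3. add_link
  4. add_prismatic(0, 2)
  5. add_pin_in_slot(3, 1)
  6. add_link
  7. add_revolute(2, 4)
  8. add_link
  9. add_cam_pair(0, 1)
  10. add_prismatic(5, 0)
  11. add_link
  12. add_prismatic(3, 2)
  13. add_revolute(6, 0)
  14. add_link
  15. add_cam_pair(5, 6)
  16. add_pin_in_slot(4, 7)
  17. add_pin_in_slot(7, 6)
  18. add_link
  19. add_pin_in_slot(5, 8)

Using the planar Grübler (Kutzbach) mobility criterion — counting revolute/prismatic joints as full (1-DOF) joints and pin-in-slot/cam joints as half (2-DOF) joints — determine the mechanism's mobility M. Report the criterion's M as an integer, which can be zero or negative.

ground; <1,0,0>
#1 <2,0,0>
#2 <3,0,0>
#3 <4,0,0>
P:0↔2 J1 <4,1,0>
PS:3↔1 J2 <4,1,1>
#4 <5,1,1>
R:2↔4 J1 <5,2,1>
#5 <6,2,1>
C:0↔1 J2 <6,2,2>
P:5↔0 J1 <6,3,2>
#6 <7,3,2>
P:3↔2 J1 <7,4,2>
R:6↔0 J1 <7,5,2>
#7 <8,5,2>
C:5↔6 J2 <8,5,3>
PS:4↔7 J2 <8,5,4>
PS:7↔6 J2 <8,5,5>
#8 <9,5,5>
PS:5↔8 J2 <9,5,6>
3×8 − 2×5 − 1×6 = 8

M = 8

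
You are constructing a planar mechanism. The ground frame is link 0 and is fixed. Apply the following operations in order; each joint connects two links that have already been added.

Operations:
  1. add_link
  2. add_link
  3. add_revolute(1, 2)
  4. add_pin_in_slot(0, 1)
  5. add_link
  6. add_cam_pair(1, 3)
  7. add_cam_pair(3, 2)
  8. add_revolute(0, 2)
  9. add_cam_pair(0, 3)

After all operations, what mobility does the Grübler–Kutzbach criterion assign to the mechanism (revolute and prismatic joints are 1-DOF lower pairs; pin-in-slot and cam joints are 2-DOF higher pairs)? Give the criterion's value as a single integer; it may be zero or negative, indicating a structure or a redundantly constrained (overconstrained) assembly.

ground; <1,0,0>
#1 <2,0,0>
#2 <3,0,0>
R:1↔2 J1 <3,1,0>
PS:0↔1 J2 <3,1,1>
#3 <4,1,1>
C:1↔3 J2 <4,1,2>
C:3↔2 J2 <4,1,3>
R:0↔2 J1 <4,2,3>
C:0↔3 J2 <4,2,4>
3×3 − 2×2 − 1×4 = 1

M = 1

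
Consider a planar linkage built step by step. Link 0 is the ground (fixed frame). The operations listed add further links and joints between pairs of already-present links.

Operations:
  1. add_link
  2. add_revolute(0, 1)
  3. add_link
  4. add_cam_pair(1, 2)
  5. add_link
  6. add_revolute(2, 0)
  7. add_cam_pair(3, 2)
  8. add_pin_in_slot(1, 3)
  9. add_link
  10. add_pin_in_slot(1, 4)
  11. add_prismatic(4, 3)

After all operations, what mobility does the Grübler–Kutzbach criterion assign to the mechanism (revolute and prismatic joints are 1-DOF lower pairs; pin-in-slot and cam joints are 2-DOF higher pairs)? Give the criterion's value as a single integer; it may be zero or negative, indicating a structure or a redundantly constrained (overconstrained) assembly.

ground; <1,0,0>
#1 <2,0,0>
R:0↔1 J1 <2,1,0>
#2 <3,1,0>
C:1↔2 J2 <3,1,1>
#3 <4,1,1>
R:2↔0 J1 <4,2,1>
C:3↔2 J2 <4,2,2>
PS:1↔3 J2 <4,2,3>
#4 <5,2,3>
PS:1↔4 J2 <5,2,4>
P:4↔3 J1 <5,3,4>
3×4 − 2×3 − 1×4 = 2

M = 2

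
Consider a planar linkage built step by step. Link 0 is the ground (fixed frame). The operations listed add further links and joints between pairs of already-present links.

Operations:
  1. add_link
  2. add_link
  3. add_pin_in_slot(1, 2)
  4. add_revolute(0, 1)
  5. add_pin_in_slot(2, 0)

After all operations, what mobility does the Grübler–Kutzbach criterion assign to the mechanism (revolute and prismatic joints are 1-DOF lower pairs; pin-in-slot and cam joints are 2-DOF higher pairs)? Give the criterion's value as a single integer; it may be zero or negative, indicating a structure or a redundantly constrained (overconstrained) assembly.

L=1 J1=0 J2=0
add link → L=2 J1=0 J2=0
add link → L=3 J1=0 J2=0
PS@1,2 dof=2 J2 → L=3 J1=0 J2=1
R@0,1 dof=1 J1 → L=3 J1=1 J2=1
PS@2,0 dof=2 J2 → L=3 J1=1 J2=2
M=3(L−1)−2J1−J2=3·2−2·1−2=2

M = 2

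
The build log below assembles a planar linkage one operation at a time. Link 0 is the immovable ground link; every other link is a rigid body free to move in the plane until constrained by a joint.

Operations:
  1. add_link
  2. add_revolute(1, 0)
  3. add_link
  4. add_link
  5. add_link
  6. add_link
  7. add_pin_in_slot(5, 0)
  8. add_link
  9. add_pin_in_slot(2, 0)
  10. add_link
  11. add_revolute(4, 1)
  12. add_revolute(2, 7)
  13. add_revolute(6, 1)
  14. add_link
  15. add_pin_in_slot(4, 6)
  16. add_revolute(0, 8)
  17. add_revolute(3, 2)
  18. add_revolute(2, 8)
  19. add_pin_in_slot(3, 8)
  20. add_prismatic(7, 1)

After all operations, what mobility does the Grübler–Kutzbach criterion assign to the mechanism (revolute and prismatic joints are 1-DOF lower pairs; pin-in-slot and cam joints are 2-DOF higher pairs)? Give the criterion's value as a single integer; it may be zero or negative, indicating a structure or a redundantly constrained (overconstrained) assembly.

L=1 J1=0 J2=0
add link → L=2 J1=0 J2=0
R@1,0 dof=1 J1 → L=2 J1=1 J2=0
add link → L=3 J1=1 J2=0
add link → L=4 J1=1 J2=0
add link → L=5 J1=1 J2=0
add link → L=6 J1=1 J2=0
PS@5,0 dof=2 J2 → L=6 J1=1 J2=1
add link → L=7 J1=1 J2=1
PS@2,0 dof=2 J2 → L=7 J1=1 J2=2
add link → L=8 J1=1 J2=2
R@4,1 dof=1 J1 → L=8 J1=2 J2=2
R@2,7 dof=1 J1 → L=8 J1=3 J2=2
R@6,1 dof=1 J1 → L=8 J1=4 J2=2
add link → L=9 J1=4 J2=2
PS@4,6 dof=2 J2 → L=9 J1=4 J2=3
R@0,8 dof=1 J1 → L=9 J1=5 J2=3
R@3,2 dof=1 J1 → L=9 J1=6 J2=3
R@2,8 dof=1 J1 → L=9 J1=7 J2=3
PS@3,8 dof=2 J2 → L=9 J1=7 J2=4
P@7,1 dof=1 J1 → L=9 J1=8 J2=4
M=3(L−1)−2J1−J2=3·8−2·8−4=4

M = 4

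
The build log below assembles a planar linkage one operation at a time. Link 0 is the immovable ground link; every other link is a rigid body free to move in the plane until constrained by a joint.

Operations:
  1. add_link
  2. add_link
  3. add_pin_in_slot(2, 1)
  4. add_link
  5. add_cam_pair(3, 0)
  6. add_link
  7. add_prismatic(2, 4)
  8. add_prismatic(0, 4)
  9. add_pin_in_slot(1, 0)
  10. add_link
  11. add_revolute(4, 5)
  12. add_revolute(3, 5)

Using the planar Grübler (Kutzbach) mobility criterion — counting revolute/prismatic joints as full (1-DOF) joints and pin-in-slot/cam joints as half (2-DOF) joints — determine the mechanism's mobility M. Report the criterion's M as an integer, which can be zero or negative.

link 0 = ground. State L|J1|J2 = 1|0|0
+link1  2|0|0
+link2  3|0|0
PS(2,1) f=2→J2  3|0|1
+link3  4|0|1
C(3,0) f=2→J2  4|0|2
+link4  5|0|2
P(2,4) f=1→J1  5|1|2
P(0,4) f=1→J1  5|2|2
PS(1,0) f=2→J2  5|2|3
+link5  6|2|3
R(4,5) f=1→J1  6|3|3
R(3,5) f=1→J1  6|4|3
M = 3(6−1)−2·4−3 = 15−8−3 = 4

M = 4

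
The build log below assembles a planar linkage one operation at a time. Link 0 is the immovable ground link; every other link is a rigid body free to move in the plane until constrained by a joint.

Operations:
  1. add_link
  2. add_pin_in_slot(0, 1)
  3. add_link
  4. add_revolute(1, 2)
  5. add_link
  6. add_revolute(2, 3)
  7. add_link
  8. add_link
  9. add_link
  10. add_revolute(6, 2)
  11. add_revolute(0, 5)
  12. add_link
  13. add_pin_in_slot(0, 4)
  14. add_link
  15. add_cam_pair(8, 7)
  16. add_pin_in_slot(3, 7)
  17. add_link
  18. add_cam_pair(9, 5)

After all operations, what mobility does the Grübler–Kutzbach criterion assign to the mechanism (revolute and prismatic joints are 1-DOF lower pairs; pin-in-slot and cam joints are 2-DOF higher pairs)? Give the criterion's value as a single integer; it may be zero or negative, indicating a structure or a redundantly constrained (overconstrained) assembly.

ground; <1,0,0>
#1 <2,0,0>
PS:0↔1 J2 <2,0,1>
#2 <3,0,1>
R:1↔2 J1 <3,1,1>
#3 <4,1,1>
R:2↔3 J1 <4,2,1>
#4 <5,2,1>
#5 <6,2,1>
#6 <7,2,1>
R:6↔2 J1 <7,3,1>
R:0↔5 J1 <7,4,1>
#7 <8,4,1>
PS:0↔4 J2 <8,4,2>
#8 <9,4,2>
C:8↔7 J2 <9,4,3>
PS:3↔7 J2 <9,4,4>
#9 <10,4,4>
C:9↔5 J2 <10,4,5>
3×9 − 2×4 − 1×5 = 14

M = 14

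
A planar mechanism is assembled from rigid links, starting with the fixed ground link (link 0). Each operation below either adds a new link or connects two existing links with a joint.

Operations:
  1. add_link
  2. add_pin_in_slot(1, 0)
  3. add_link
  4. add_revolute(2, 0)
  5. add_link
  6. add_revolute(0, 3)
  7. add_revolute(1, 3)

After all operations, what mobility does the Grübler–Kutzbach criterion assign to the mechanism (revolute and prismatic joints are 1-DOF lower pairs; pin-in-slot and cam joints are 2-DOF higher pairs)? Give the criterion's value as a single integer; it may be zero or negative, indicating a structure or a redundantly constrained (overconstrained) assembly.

M = 2

(L,J1,J2)=(1,0,0); link0 fixed
link1: (2,0,0)
PS 1-0 [J2]: (2,0,1)
link2: (3,0,1)
R 2-0 [J1]: (3,1,1)
link3: (4,1,1)
R 0-3 [J1]: (4,2,1)
R 1-3 [J1]: (4,3,1)
Grübler: 3·3 − 2·3 − 1 = 2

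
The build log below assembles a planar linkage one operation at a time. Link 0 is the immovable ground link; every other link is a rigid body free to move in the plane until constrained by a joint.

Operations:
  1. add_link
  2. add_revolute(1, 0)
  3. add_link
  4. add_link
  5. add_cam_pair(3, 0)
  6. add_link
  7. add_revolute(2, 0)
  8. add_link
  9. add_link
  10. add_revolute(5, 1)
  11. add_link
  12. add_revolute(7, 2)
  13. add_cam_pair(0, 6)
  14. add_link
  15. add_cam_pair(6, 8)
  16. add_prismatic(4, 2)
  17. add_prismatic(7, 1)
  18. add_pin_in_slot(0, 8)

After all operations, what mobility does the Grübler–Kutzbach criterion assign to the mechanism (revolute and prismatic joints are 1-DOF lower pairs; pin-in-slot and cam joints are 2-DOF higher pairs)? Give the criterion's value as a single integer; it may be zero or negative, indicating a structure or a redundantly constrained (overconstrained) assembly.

[1;0;0] (link 0 is ground)
L+ [2;0;0]
R(1,0)∈J1 [2;1;0]
L+ [3;1;0]
L+ [4;1;0]
C(3,0)∈J2 [4;1;1]
L+ [5;1;1]
R(2,0)∈J1 [5;2;1]
L+ [6;2;1]
L+ [7;2;1]
R(5,1)∈J1 [7;3;1]
L+ [8;3;1]
R(7,2)∈J1 [8;4;1]
C(0,6)∈J2 [8;4;2]
L+ [9;4;2]
C(6,8)∈J2 [9;4;3]
P(4,2)∈J1 [9;5;3]
P(7,1)∈J1 [9;6;3]
PS(0,8)∈J2 [9;6;4]
mobility = 24 − 12 − 4 = 8

M = 8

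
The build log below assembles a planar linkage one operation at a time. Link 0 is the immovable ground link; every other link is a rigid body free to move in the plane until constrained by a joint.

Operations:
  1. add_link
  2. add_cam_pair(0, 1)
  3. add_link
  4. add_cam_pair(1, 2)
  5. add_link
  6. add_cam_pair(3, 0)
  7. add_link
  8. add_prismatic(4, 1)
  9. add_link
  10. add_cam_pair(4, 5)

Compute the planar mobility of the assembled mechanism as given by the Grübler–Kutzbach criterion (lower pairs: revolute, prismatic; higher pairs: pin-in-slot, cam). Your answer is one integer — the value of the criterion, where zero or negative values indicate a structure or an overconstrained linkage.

M = 9

L=1 J1=0 J2=0
add link → L=2 J1=0 J2=0
C@0,1 dof=2 J2 → L=2 J1=0 J2=1
add link → L=3 J1=0 J2=1
C@1,2 dof=2 J2 → L=3 J1=0 J2=2
add link → L=4 J1=0 J2=2
C@3,0 dof=2 J2 → L=4 J1=0 J2=3
add link → L=5 J1=0 J2=3
P@4,1 dof=1 J1 → L=5 J1=1 J2=3
add link → L=6 J1=1 J2=3
C@4,5 dof=2 J2 → L=6 J1=1 J2=4
M=3(L−1)−2J1−J2=3·5−2·1−4=9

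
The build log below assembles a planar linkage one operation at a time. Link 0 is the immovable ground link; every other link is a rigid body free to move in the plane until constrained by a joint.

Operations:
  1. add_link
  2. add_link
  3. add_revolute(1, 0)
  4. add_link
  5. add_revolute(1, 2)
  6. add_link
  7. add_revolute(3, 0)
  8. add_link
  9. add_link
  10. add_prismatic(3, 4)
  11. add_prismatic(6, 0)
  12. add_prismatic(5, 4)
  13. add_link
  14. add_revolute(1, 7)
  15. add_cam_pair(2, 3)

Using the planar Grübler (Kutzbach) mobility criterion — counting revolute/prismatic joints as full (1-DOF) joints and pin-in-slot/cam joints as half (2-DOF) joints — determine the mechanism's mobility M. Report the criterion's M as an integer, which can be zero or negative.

M = 6

[1;0;0] (link 0 is ground)
L+ [2;0;0]
L+ [3;0;0]
R(1,0)∈J1 [3;1;0]
L+ [4;1;0]
R(1,2)∈J1 [4;2;0]
L+ [5;2;0]
R(3,0)∈J1 [5;3;0]
L+ [6;3;0]
L+ [7;3;0]
P(3,4)∈J1 [7;4;0]
P(6,0)∈J1 [7;5;0]
P(5,4)∈J1 [7;6;0]
L+ [8;6;0]
R(1,7)∈J1 [8;7;0]
C(2,3)∈J2 [8;7;1]
mobility = 21 − 14 − 1 = 6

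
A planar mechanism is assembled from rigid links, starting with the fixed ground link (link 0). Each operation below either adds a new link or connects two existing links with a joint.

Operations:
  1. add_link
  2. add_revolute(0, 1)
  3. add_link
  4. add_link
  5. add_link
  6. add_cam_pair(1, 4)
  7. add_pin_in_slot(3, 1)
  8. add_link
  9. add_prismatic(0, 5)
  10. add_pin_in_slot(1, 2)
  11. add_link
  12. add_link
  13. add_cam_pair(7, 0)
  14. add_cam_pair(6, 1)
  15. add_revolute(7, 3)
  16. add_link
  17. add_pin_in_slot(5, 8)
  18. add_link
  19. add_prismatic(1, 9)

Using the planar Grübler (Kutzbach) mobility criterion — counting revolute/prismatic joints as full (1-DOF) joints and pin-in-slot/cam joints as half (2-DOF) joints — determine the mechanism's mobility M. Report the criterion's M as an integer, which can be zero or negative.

M = 13

L=1 J1=0 J2=0
add link → L=2 J1=0 J2=0
R@0,1 dof=1 J1 → L=2 J1=1 J2=0
add link → L=3 J1=1 J2=0
add link → L=4 J1=1 J2=0
add link → L=5 J1=1 J2=0
C@1,4 dof=2 J2 → L=5 J1=1 J2=1
PS@3,1 dof=2 J2 → L=5 J1=1 J2=2
add link → L=6 J1=1 J2=2
P@0,5 dof=1 J1 → L=6 J1=2 J2=2
PS@1,2 dof=2 J2 → L=6 J1=2 J2=3
add link → L=7 J1=2 J2=3
add link → L=8 J1=2 J2=3
C@7,0 dof=2 J2 → L=8 J1=2 J2=4
C@6,1 dof=2 J2 → L=8 J1=2 J2=5
R@7,3 dof=1 J1 → L=8 J1=3 J2=5
add link → L=9 J1=3 J2=5
PS@5,8 dof=2 J2 → L=9 J1=3 J2=6
add link → L=10 J1=3 J2=6
P@1,9 dof=1 J1 → L=10 J1=4 J2=6
M=3(L−1)−2J1−J2=3·9−2·4−6=13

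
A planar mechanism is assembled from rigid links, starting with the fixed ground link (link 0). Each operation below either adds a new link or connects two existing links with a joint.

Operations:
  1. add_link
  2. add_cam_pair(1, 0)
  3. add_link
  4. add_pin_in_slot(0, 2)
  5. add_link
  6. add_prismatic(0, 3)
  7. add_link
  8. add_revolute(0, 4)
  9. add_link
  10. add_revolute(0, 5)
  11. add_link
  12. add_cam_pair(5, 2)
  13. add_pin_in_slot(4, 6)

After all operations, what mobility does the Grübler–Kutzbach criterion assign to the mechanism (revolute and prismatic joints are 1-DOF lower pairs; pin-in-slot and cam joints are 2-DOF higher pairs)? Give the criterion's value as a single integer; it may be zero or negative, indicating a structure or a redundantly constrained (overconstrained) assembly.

M = 8

ground; <1,0,0>
#1 <2,0,0>
C:1↔0 J2 <2,0,1>
#2 <3,0,1>
PS:0↔2 J2 <3,0,2>
#3 <4,0,2>
P:0↔3 J1 <4,1,2>
#4 <5,1,2>
R:0↔4 J1 <5,2,2>
#5 <6,2,2>
R:0↔5 J1 <6,3,2>
#6 <7,3,2>
C:5↔2 J2 <7,3,3>
PS:4↔6 J2 <7,3,4>
3×6 − 2×3 − 1×4 = 8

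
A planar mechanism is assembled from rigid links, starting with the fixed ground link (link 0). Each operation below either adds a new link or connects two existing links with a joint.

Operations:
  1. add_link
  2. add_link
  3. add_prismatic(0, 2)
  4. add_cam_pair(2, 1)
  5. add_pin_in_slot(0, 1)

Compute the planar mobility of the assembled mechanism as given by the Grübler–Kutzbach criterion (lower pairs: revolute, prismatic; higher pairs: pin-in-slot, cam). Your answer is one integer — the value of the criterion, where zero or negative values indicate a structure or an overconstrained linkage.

M = 2

link 0 = ground. State L|J1|J2 = 1|0|0
+link1  2|0|0
+link2  3|0|0
P(0,2) f=1→J1  3|1|0
C(2,1) f=2→J2  3|1|1
PS(0,1) f=2→J2  3|1|2
M = 3(3−1)−2·1−2 = 6−2−2 = 2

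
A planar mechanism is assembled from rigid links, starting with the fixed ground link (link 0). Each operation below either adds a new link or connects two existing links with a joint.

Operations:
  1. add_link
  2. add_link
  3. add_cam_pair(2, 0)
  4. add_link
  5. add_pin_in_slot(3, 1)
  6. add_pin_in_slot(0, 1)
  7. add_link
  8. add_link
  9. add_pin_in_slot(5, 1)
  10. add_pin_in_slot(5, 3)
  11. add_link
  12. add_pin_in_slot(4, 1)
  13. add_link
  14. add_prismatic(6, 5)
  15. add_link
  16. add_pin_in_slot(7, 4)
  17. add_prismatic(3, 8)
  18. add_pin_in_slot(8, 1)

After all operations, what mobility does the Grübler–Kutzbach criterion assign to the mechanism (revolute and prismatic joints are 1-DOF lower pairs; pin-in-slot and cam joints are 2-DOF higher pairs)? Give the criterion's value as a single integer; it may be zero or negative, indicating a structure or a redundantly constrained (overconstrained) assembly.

link 0 = ground. State L|J1|J2 = 1|0|0
+link1  2|0|0
+link2  3|0|0
C(2,0) f=2→J2  3|0|1
+link3  4|0|1
PS(3,1) f=2→J2  4|0|2
PS(0,1) f=2→J2  4|0|3
+link4  5|0|3
+link5  6|0|3
PS(5,1) f=2→J2  6|0|4
PS(5,3) f=2→J2  6|0|5
+link6  7|0|5
PS(4,1) f=2→J2  7|0|6
+link7  8|0|6
P(6,5) f=1→J1  8|1|6
+link8  9|1|6
PS(7,4) f=2→J2  9|1|7
P(3,8) f=1→J1  9|2|7
PS(8,1) f=2→J2  9|2|8
M = 3(9−1)−2·2−8 = 24−4−8 = 12

M = 12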